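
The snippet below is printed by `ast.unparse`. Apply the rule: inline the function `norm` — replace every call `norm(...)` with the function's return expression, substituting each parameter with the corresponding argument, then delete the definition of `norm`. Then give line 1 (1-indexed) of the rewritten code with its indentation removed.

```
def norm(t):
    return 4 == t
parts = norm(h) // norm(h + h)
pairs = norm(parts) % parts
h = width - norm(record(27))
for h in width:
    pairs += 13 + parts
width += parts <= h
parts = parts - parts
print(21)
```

Transformed code:
parts = (4 == h) // (4 == h + h)
pairs = (4 == parts) % parts
h = width - (4 == record(27))
for h in width:
    pairs += 13 + parts
width += parts <= h
parts = parts - parts
print(21)

parts = (4 == h) // (4 == h + h)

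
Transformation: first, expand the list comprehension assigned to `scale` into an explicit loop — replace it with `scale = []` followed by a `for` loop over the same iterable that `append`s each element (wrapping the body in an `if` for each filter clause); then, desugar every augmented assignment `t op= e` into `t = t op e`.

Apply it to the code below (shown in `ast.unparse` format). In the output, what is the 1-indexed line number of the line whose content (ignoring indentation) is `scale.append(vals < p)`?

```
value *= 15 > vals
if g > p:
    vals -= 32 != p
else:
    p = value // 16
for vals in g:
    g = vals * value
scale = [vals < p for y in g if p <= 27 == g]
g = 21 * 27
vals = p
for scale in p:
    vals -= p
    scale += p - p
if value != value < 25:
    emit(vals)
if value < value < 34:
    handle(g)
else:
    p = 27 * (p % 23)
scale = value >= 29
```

11

Transformed code:
value = value * (15 > vals)
if g > p:
    vals = vals - (32 != p)
else:
    p = value // 16
for vals in g:
    g = vals * value
scale = []
for y in g:
    if p <= 27 == g:
        scale.append(vals < p)
g = 21 * 27
vals = p
for scale in p:
    vals = vals - p
    scale = scale + (p - p)
if value != value < 25:
    emit(vals)
if value < value < 34:
    handle(g)
else:
    p = 27 * (p % 23)
scale = value >= 29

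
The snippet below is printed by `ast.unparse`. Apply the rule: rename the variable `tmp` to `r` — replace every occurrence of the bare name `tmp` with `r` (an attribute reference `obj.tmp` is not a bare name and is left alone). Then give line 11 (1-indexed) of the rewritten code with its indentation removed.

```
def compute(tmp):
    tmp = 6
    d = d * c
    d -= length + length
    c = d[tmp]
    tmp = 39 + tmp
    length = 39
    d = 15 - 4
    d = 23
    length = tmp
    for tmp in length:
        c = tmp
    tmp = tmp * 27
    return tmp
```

Transformed code:
def compute(r):
    r = 6
    d = d * c
    d -= length + length
    c = d[r]
    r = 39 + r
    length = 39
    d = 15 - 4
    d = 23
    length = r
    for r in length:
        c = r
    r = r * 27
    return r

for r in length:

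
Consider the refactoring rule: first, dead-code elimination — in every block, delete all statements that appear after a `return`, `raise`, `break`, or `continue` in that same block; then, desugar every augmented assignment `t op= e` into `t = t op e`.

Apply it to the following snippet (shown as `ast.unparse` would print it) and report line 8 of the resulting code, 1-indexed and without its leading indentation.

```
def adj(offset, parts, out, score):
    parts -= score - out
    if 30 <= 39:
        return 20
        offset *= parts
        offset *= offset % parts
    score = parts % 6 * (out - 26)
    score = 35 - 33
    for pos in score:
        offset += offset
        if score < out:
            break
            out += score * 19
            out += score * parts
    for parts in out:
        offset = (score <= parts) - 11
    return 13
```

offset = offset + offset

Transformed code:
def adj(offset, parts, out, score):
    parts = parts - (score - out)
    if 30 <= 39:
        return 20
    score = parts % 6 * (out - 26)
    score = 35 - 33
    for pos in score:
        offset = offset + offset
        if score < out:
            break
    for parts in out:
        offset = (score <= parts) - 11
    return 13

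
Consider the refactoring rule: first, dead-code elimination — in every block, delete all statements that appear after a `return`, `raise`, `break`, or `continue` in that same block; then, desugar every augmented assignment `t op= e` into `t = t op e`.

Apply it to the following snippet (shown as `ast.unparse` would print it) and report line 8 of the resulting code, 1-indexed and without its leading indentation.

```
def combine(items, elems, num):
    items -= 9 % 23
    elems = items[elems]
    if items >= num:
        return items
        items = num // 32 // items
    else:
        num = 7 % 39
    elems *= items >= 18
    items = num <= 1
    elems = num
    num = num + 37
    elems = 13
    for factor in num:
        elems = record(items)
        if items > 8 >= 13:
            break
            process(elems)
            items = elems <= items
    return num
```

elems = elems * (items >= 18)

Transformed code:
def combine(items, elems, num):
    items = items - 9 % 23
    elems = items[elems]
    if items >= num:
        return items
    else:
        num = 7 % 39
    elems = elems * (items >= 18)
    items = num <= 1
    elems = num
    num = num + 37
    elems = 13
    for factor in num:
        elems = record(items)
        if items > 8 >= 13:
            break
    return num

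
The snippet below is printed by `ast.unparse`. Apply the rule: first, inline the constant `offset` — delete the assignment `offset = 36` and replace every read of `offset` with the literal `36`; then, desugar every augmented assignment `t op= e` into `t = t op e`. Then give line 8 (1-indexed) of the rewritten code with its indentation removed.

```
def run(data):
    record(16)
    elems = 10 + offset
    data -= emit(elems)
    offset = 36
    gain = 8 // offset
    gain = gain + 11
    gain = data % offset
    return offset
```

return 36

Transformed code:
def run(data):
    record(16)
    elems = 10 + 36
    data = data - emit(elems)
    gain = 8 // 36
    gain = gain + 11
    gain = data % 36
    return 36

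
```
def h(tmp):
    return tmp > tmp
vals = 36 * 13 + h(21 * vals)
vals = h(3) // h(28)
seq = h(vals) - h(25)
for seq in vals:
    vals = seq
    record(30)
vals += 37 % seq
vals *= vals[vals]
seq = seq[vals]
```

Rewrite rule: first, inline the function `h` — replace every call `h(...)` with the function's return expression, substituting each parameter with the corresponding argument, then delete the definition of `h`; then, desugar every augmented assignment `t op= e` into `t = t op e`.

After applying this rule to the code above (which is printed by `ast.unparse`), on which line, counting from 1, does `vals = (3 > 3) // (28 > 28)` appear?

Transformed code:
vals = 36 * 13 + (21 * vals > 21 * vals)
vals = (3 > 3) // (28 > 28)
seq = (vals > vals) - (25 > 25)
for seq in vals:
    vals = seq
    record(30)
vals = vals + 37 % seq
vals = vals * vals[vals]
seq = seq[vals]

2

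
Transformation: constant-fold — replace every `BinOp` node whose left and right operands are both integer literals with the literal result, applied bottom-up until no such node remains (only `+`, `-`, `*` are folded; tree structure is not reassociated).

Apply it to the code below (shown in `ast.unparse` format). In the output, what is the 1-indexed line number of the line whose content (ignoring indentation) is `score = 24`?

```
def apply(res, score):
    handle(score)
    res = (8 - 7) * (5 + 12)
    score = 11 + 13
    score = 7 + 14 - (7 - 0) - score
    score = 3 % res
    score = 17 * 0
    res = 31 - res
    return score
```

Transformed code:
def apply(res, score):
    handle(score)
    res = 17
    score = 24
    score = 14 - score
    score = 3 % res
    score = 0
    res = 31 - res
    return score

4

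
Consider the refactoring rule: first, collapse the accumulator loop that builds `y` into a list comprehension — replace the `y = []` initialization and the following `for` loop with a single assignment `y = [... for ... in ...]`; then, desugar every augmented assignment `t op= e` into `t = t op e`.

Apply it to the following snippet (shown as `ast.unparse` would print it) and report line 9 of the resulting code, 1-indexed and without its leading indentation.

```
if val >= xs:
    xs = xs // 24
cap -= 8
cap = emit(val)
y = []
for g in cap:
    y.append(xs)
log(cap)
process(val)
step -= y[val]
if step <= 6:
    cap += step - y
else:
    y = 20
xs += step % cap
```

if step <= 6:

Transformed code:
if val >= xs:
    xs = xs // 24
cap = cap - 8
cap = emit(val)
y = [xs for g in cap]
log(cap)
process(val)
step = step - y[val]
if step <= 6:
    cap = cap + (step - y)
else:
    y = 20
xs = xs + step % cap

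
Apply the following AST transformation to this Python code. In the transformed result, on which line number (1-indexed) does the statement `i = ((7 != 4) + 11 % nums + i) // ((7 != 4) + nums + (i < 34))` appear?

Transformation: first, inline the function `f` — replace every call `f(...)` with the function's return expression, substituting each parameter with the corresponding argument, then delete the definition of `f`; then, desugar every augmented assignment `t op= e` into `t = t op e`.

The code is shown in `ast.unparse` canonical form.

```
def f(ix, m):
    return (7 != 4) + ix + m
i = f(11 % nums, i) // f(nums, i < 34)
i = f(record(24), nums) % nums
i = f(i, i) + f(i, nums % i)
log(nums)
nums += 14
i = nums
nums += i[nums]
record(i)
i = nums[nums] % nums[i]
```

Transformed code:
i = ((7 != 4) + 11 % nums + i) // ((7 != 4) + nums + (i < 34))
i = ((7 != 4) + record(24) + nums) % nums
i = (7 != 4) + i + i + ((7 != 4) + i + nums % i)
log(nums)
nums = nums + 14
i = nums
nums = nums + i[nums]
record(i)
i = nums[nums] % nums[i]

1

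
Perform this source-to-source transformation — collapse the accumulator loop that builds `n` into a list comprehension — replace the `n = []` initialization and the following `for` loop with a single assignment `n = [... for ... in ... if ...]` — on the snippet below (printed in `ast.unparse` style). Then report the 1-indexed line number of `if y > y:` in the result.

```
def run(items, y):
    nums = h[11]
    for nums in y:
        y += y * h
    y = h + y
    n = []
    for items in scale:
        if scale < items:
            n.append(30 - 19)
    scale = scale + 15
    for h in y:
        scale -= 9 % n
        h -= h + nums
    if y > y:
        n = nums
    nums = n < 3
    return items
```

11

Transformed code:
def run(items, y):
    nums = h[11]
    for nums in y:
        y += y * h
    y = h + y
    n = [30 - 19 for items in scale if scale < items]
    scale = scale + 15
    for h in y:
        scale -= 9 % n
        h -= h + nums
    if y > y:
        n = nums
    nums = n < 3
    return items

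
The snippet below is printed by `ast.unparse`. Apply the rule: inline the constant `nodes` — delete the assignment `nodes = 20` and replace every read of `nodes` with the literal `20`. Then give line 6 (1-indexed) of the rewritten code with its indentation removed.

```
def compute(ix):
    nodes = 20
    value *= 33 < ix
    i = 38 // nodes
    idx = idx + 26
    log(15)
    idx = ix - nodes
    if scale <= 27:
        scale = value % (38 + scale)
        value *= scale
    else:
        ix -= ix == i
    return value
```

idx = ix - 20

Transformed code:
def compute(ix):
    value *= 33 < ix
    i = 38 // 20
    idx = idx + 26
    log(15)
    idx = ix - 20
    if scale <= 27:
        scale = value % (38 + scale)
        value *= scale
    else:
        ix -= ix == i
    return value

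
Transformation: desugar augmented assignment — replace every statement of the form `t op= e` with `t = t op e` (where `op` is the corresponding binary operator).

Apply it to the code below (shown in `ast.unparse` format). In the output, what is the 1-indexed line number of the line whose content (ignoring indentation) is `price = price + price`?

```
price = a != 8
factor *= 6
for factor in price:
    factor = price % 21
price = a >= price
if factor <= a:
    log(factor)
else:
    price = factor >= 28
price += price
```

10

Transformed code:
price = a != 8
factor = factor * 6
for factor in price:
    factor = price % 21
price = a >= price
if factor <= a:
    log(factor)
else:
    price = factor >= 28
price = price + price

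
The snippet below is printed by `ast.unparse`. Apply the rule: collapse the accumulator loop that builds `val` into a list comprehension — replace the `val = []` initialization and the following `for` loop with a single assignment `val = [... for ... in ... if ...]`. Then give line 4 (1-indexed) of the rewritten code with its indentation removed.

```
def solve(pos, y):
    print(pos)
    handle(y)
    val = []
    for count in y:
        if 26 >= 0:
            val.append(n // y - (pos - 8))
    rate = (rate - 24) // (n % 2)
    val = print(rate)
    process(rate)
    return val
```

val = [n // y - (pos - 8) for count in y if 26 >= 0]

Transformed code:
def solve(pos, y):
    print(pos)
    handle(y)
    val = [n // y - (pos - 8) for count in y if 26 >= 0]
    rate = (rate - 24) // (n % 2)
    val = print(rate)
    process(rate)
    return val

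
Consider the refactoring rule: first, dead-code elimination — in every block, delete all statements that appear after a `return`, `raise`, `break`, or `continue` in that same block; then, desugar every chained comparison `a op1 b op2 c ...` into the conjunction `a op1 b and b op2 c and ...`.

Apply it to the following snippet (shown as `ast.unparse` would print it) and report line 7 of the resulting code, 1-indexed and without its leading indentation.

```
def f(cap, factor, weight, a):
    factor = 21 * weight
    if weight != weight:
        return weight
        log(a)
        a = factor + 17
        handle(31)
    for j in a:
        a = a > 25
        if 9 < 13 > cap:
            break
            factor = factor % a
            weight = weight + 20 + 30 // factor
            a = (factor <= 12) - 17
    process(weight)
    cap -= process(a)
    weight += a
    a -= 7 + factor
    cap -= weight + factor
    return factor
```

if 9 < 13 and 13 > cap:

Transformed code:
def f(cap, factor, weight, a):
    factor = 21 * weight
    if weight != weight:
        return weight
    for j in a:
        a = a > 25
        if 9 < 13 and 13 > cap:
            break
    process(weight)
    cap -= process(a)
    weight += a
    a -= 7 + factor
    cap -= weight + factor
    return factor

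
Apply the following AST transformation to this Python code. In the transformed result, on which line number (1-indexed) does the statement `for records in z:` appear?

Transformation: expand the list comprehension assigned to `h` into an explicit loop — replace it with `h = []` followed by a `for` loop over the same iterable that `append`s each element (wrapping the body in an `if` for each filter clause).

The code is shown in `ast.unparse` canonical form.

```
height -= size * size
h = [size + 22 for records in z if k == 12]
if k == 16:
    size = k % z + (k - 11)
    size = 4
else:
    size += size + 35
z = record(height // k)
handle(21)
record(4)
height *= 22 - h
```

Transformed code:
height -= size * size
h = []
for records in z:
    if k == 12:
        h.append(size + 22)
if k == 16:
    size = k % z + (k - 11)
    size = 4
else:
    size += size + 35
z = record(height // k)
handle(21)
record(4)
height *= 22 - h

3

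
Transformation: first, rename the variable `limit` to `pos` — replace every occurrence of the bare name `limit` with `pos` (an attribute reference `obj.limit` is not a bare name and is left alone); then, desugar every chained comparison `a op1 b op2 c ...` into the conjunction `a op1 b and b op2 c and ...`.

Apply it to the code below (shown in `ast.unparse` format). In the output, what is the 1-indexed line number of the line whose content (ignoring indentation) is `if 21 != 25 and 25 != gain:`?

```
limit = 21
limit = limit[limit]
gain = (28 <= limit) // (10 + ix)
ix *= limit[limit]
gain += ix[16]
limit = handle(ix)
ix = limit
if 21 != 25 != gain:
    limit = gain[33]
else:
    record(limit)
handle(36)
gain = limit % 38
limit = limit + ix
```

8

Transformed code:
pos = 21
pos = pos[pos]
gain = (28 <= pos) // (10 + ix)
ix *= pos[pos]
gain += ix[16]
pos = handle(ix)
ix = pos
if 21 != 25 and 25 != gain:
    pos = gain[33]
else:
    record(pos)
handle(36)
gain = pos % 38
pos = pos + ix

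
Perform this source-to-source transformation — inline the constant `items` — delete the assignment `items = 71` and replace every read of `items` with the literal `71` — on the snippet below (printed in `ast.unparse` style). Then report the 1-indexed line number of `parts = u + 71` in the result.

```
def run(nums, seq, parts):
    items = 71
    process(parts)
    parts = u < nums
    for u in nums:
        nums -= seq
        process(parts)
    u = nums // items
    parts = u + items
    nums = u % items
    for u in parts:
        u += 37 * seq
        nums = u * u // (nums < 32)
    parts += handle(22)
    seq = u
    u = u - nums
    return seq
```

Transformed code:
def run(nums, seq, parts):
    process(parts)
    parts = u < nums
    for u in nums:
        nums -= seq
        process(parts)
    u = nums // 71
    parts = u + 71
    nums = u % 71
    for u in parts:
        u += 37 * seq
        nums = u * u // (nums < 32)
    parts += handle(22)
    seq = u
    u = u - nums
    return seq

8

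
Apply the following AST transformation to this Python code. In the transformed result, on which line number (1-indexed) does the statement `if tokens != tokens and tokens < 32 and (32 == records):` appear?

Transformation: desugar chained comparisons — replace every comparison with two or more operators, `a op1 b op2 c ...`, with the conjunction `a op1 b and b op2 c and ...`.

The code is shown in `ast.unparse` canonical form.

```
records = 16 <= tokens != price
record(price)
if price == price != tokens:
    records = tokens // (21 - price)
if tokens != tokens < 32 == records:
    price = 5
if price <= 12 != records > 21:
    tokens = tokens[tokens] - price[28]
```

Transformed code:
records = 16 <= tokens and tokens != price
record(price)
if price == price and price != tokens:
    records = tokens // (21 - price)
if tokens != tokens and tokens < 32 and (32 == records):
    price = 5
if price <= 12 and 12 != records and (records > 21):
    tokens = tokens[tokens] - price[28]

5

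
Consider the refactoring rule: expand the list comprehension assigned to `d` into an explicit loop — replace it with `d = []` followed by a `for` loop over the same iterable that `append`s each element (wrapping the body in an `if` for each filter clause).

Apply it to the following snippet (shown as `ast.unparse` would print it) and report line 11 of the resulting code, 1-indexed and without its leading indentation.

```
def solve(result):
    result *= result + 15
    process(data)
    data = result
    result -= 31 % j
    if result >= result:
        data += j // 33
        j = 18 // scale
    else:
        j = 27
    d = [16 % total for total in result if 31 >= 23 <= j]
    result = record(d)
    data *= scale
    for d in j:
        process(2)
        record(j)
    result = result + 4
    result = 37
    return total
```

Transformed code:
def solve(result):
    result *= result + 15
    process(data)
    data = result
    result -= 31 % j
    if result >= result:
        data += j // 33
        j = 18 // scale
    else:
        j = 27
    d = []
    for total in result:
        if 31 >= 23 <= j:
            d.append(16 % total)
    result = record(d)
    data *= scale
    for d in j:
        process(2)
        record(j)
    result = result + 4
    result = 37
    return total

d = []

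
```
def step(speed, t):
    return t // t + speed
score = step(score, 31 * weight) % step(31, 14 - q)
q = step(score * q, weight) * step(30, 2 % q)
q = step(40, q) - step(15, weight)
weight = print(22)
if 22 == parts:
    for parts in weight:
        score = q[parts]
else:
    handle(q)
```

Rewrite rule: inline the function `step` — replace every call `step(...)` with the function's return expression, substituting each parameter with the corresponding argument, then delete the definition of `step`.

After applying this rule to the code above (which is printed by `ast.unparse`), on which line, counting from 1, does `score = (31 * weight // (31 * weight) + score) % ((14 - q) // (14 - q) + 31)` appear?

Transformed code:
score = (31 * weight // (31 * weight) + score) % ((14 - q) // (14 - q) + 31)
q = (weight // weight + score * q) * (2 % q // (2 % q) + 30)
q = q // q + 40 - (weight // weight + 15)
weight = print(22)
if 22 == parts:
    for parts in weight:
        score = q[parts]
else:
    handle(q)

1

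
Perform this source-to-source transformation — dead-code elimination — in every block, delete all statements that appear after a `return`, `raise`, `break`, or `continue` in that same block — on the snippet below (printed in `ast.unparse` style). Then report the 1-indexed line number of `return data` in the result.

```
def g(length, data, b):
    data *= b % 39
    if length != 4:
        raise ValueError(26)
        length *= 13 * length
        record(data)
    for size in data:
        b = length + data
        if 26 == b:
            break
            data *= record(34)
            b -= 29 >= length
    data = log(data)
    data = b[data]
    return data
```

11

Transformed code:
def g(length, data, b):
    data *= b % 39
    if length != 4:
        raise ValueError(26)
    for size in data:
        b = length + data
        if 26 == b:
            break
    data = log(data)
    data = b[data]
    return data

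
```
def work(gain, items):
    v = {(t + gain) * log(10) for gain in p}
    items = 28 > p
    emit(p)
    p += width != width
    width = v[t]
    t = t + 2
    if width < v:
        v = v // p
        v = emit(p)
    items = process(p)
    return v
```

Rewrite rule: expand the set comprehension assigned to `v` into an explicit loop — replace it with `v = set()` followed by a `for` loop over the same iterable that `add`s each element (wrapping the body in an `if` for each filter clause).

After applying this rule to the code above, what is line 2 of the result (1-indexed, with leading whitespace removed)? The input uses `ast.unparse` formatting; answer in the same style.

v = set()

Transformed code:
def work(gain, items):
    v = set()
    for gain in p:
        v.add((t + gain) * log(10))
    items = 28 > p
    emit(p)
    p += width != width
    width = v[t]
    t = t + 2
    if width < v:
        v = v // p
        v = emit(p)
    items = process(p)
    return v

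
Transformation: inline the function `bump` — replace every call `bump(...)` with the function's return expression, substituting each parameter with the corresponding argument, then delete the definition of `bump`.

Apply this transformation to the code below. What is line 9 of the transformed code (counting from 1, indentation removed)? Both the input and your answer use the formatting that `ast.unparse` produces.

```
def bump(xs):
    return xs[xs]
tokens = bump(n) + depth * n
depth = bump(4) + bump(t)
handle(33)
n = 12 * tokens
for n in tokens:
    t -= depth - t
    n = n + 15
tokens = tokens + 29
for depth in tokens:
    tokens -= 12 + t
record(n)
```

Transformed code:
tokens = n[n] + depth * n
depth = 4[4] + t[t]
handle(33)
n = 12 * tokens
for n in tokens:
    t -= depth - t
    n = n + 15
tokens = tokens + 29
for depth in tokens:
    tokens -= 12 + t
record(n)

for depth in tokens:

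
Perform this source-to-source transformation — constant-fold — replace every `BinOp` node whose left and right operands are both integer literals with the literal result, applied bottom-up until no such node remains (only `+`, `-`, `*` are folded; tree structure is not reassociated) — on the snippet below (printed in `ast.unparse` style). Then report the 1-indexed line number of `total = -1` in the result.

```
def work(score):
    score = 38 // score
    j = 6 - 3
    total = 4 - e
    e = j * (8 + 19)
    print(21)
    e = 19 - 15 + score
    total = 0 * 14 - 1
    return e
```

8

Transformed code:
def work(score):
    score = 38 // score
    j = 3
    total = 4 - e
    e = j * 27
    print(21)
    e = 4 + score
    total = -1
    return e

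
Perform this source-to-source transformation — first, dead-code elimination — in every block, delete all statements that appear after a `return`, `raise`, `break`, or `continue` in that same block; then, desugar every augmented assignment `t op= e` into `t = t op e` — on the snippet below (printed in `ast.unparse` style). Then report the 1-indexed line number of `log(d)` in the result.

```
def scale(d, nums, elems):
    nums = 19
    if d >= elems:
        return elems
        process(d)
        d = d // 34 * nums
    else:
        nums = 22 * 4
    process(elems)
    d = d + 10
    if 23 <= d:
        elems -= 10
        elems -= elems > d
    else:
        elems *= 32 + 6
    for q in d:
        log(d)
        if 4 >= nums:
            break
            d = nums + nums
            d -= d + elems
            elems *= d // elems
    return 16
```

15

Transformed code:
def scale(d, nums, elems):
    nums = 19
    if d >= elems:
        return elems
    else:
        nums = 22 * 4
    process(elems)
    d = d + 10
    if 23 <= d:
        elems = elems - 10
        elems = elems - (elems > d)
    else:
        elems = elems * (32 + 6)
    for q in d:
        log(d)
        if 4 >= nums:
            break
    return 16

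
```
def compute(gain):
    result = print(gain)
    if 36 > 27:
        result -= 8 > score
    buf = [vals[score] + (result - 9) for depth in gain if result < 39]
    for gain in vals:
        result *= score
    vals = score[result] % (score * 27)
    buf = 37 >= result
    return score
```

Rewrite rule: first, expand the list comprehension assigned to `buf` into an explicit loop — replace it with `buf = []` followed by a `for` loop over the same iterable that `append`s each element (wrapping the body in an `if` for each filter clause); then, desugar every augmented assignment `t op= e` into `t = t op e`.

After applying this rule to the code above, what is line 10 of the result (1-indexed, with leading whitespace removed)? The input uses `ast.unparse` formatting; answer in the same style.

Transformed code:
def compute(gain):
    result = print(gain)
    if 36 > 27:
        result = result - (8 > score)
    buf = []
    for depth in gain:
        if result < 39:
            buf.append(vals[score] + (result - 9))
    for gain in vals:
        result = result * score
    vals = score[result] % (score * 27)
    buf = 37 >= result
    return score

result = result * score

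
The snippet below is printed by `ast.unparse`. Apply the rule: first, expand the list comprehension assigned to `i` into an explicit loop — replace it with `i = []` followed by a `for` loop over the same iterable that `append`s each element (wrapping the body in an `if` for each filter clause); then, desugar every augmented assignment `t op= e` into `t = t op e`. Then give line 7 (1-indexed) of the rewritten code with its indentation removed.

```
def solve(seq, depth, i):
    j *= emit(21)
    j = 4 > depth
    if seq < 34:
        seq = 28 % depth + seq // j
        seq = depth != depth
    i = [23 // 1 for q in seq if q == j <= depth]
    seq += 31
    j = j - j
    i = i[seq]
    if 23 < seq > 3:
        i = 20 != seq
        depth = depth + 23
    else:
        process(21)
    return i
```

i = []

Transformed code:
def solve(seq, depth, i):
    j = j * emit(21)
    j = 4 > depth
    if seq < 34:
        seq = 28 % depth + seq // j
        seq = depth != depth
    i = []
    for q in seq:
        if q == j <= depth:
            i.append(23 // 1)
    seq = seq + 31
    j = j - j
    i = i[seq]
    if 23 < seq > 3:
        i = 20 != seq
        depth = depth + 23
    else:
        process(21)
    return i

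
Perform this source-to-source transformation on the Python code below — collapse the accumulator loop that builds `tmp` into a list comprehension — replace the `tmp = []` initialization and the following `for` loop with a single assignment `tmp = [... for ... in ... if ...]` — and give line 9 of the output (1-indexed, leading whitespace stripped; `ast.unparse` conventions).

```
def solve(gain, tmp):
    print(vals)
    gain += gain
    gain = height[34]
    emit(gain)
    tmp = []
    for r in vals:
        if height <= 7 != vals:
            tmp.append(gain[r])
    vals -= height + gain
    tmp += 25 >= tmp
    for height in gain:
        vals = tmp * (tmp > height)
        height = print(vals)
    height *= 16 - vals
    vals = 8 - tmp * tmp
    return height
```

Transformed code:
def solve(gain, tmp):
    print(vals)
    gain += gain
    gain = height[34]
    emit(gain)
    tmp = [gain[r] for r in vals if height <= 7 != vals]
    vals -= height + gain
    tmp += 25 >= tmp
    for height in gain:
        vals = tmp * (tmp > height)
        height = print(vals)
    height *= 16 - vals
    vals = 8 - tmp * tmp
    return height

for height in gain:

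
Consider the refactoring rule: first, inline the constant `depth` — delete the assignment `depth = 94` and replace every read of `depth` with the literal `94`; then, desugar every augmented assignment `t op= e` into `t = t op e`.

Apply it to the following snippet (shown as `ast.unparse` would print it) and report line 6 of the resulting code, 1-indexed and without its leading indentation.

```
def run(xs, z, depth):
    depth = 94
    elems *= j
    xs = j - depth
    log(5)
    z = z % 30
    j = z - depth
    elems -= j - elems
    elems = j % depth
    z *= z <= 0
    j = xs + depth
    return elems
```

j = z - 94

Transformed code:
def run(xs, z, depth):
    elems = elems * j
    xs = j - 94
    log(5)
    z = z % 30
    j = z - 94
    elems = elems - (j - elems)
    elems = j % 94
    z = z * (z <= 0)
    j = xs + 94
    return elems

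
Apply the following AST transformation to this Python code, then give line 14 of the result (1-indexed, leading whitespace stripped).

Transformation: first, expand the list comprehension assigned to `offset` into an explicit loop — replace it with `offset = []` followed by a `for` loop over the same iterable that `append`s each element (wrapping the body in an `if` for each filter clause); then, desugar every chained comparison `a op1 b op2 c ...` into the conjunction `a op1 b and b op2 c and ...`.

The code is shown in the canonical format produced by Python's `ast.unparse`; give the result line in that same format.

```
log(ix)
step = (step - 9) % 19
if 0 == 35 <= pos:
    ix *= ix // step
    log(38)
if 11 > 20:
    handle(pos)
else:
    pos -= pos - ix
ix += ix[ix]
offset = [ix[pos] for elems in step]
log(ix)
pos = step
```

Transformed code:
log(ix)
step = (step - 9) % 19
if 0 == 35 and 35 <= pos:
    ix *= ix // step
    log(38)
if 11 > 20:
    handle(pos)
else:
    pos -= pos - ix
ix += ix[ix]
offset = []
for elems in step:
    offset.append(ix[pos])
log(ix)
pos = step

log(ix)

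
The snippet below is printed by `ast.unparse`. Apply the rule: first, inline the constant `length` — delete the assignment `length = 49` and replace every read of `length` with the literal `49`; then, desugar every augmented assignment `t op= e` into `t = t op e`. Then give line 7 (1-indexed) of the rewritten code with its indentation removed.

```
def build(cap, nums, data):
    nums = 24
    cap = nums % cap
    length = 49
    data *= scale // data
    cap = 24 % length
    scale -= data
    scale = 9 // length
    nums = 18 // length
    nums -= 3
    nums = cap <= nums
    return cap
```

Transformed code:
def build(cap, nums, data):
    nums = 24
    cap = nums % cap
    data = data * (scale // data)
    cap = 24 % 49
    scale = scale - data
    scale = 9 // 49
    nums = 18 // 49
    nums = nums - 3
    nums = cap <= nums
    return cap

scale = 9 // 49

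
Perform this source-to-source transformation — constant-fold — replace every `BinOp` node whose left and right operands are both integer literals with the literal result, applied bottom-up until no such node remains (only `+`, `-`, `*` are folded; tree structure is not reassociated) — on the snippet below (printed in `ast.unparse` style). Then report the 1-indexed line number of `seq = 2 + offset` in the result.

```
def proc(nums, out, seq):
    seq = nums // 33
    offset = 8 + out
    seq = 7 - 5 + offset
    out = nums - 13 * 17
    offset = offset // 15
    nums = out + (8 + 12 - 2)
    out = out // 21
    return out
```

Transformed code:
def proc(nums, out, seq):
    seq = nums // 33
    offset = 8 + out
    seq = 2 + offset
    out = nums - 221
    offset = offset // 15
    nums = out + 18
    out = out // 21
    return out

4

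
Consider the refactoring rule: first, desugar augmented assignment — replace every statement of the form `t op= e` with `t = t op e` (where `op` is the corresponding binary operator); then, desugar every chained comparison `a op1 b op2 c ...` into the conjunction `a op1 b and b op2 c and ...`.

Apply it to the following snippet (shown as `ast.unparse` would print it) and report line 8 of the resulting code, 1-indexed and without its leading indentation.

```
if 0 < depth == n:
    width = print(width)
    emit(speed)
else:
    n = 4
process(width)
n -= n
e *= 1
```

e = e * 1

Transformed code:
if 0 < depth and depth == n:
    width = print(width)
    emit(speed)
else:
    n = 4
process(width)
n = n - n
e = e * 1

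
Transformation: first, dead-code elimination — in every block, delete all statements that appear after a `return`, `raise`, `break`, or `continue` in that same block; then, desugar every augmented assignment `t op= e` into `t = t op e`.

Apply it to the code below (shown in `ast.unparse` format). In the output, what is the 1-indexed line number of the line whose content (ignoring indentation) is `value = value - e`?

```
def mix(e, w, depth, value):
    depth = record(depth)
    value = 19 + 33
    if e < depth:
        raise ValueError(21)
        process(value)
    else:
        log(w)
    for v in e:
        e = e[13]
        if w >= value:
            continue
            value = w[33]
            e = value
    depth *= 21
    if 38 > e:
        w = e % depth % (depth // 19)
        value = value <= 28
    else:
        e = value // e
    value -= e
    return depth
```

18

Transformed code:
def mix(e, w, depth, value):
    depth = record(depth)
    value = 19 + 33
    if e < depth:
        raise ValueError(21)
    else:
        log(w)
    for v in e:
        e = e[13]
        if w >= value:
            continue
    depth = depth * 21
    if 38 > e:
        w = e % depth % (depth // 19)
        value = value <= 28
    else:
        e = value // e
    value = value - e
    return depth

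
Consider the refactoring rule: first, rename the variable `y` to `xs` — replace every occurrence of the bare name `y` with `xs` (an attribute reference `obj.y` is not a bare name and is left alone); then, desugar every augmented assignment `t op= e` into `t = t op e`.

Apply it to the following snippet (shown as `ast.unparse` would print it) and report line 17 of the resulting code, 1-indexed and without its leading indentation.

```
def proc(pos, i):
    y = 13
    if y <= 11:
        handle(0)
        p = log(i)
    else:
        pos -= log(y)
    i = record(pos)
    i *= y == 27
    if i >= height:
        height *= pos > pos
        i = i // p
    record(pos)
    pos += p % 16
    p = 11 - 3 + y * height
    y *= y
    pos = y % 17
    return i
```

Transformed code:
def proc(pos, i):
    xs = 13
    if xs <= 11:
        handle(0)
        p = log(i)
    else:
        pos = pos - log(xs)
    i = record(pos)
    i = i * (xs == 27)
    if i >= height:
        height = height * (pos > pos)
        i = i // p
    record(pos)
    pos = pos + p % 16
    p = 11 - 3 + xs * height
    xs = xs * xs
    pos = xs % 17
    return i

pos = xs % 17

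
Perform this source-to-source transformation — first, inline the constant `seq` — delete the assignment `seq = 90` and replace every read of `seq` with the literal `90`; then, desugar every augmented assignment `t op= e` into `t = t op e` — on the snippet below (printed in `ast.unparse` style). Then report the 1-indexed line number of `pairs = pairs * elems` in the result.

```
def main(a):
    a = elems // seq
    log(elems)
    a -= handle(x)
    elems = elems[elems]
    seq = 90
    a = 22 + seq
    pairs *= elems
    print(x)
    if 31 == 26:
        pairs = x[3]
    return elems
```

Transformed code:
def main(a):
    a = elems // 90
    log(elems)
    a = a - handle(x)
    elems = elems[elems]
    a = 22 + 90
    pairs = pairs * elems
    print(x)
    if 31 == 26:
        pairs = x[3]
    return elems

7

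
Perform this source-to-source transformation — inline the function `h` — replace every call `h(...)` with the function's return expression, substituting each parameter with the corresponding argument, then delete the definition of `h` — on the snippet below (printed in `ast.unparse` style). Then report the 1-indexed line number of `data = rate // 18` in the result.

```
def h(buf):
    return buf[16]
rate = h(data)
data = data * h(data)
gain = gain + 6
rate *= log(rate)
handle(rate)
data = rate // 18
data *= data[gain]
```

6

Transformed code:
rate = data[16]
data = data * data[16]
gain = gain + 6
rate *= log(rate)
handle(rate)
data = rate // 18
data *= data[gain]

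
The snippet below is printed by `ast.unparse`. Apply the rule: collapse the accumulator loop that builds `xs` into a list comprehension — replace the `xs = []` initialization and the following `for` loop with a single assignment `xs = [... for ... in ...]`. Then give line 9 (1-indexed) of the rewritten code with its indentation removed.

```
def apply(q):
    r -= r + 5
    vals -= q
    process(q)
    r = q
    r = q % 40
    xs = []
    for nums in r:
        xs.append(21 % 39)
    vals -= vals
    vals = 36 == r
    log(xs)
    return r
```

vals = 36 == r

Transformed code:
def apply(q):
    r -= r + 5
    vals -= q
    process(q)
    r = q
    r = q % 40
    xs = [21 % 39 for nums in r]
    vals -= vals
    vals = 36 == r
    log(xs)
    return r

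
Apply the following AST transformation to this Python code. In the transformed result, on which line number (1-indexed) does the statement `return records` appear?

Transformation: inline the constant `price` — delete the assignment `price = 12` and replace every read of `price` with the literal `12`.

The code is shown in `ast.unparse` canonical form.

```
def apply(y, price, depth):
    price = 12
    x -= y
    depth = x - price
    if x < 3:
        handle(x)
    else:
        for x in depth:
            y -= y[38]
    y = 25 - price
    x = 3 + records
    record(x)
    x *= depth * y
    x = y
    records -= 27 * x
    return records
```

Transformed code:
def apply(y, price, depth):
    x -= y
    depth = x - 12
    if x < 3:
        handle(x)
    else:
        for x in depth:
            y -= y[38]
    y = 25 - 12
    x = 3 + records
    record(x)
    x *= depth * y
    x = y
    records -= 27 * x
    return records

15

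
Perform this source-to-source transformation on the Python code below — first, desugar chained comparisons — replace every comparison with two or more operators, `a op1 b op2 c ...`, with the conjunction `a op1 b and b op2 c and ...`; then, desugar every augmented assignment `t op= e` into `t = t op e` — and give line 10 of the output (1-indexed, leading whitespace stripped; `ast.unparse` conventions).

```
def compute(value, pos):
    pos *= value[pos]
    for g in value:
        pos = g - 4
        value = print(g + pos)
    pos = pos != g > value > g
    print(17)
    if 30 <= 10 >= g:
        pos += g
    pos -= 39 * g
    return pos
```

Transformed code:
def compute(value, pos):
    pos = pos * value[pos]
    for g in value:
        pos = g - 4
        value = print(g + pos)
    pos = pos != g and g > value and (value > g)
    print(17)
    if 30 <= 10 and 10 >= g:
        pos = pos + g
    pos = pos - 39 * g
    return pos

pos = pos - 39 * g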